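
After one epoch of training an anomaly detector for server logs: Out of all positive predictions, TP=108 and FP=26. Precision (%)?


Precision = TP/(TP+FP)
= 108/(108+26)
= 108/134 = 80.6%

80.6%


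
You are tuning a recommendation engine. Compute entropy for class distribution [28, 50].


Probabilities: [28/78, 50/78] ≈ [0.359, 0.641]
H = -((28/78)·log₂(28/78) + (50/78)·log₂(50/78))
  = 0.9418 bits

0.9418 bits


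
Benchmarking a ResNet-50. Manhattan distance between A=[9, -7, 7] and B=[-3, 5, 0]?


d = |9+ 3| + |-7-5| + |7-0|
  = 12 + 12 + 7
  = 31

31


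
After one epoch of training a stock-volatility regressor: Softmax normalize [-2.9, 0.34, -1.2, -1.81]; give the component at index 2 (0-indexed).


Exponentials: e^-2.9=0.055, e^0.34=1.4049, e^-1.2=0.3012, e^-1.81=0.1637
Sum = 1.9248
Softmax = [0.0286, 0.7299, 0.1565, 0.085]
p[2] = 0.3012/1.9248 = 0.1565

0.1565


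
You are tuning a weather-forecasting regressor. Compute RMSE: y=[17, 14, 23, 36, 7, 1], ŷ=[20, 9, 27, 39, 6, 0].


MSE = 61/6 = 10.1667
RMSE = √(61/6) = 3.1885

3.1885


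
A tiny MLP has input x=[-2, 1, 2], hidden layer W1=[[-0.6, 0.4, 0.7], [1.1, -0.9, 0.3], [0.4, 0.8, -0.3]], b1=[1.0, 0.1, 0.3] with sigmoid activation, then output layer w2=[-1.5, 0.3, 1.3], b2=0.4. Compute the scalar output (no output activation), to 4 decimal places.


z1[0] = (-0.6)·(-2) + (0.4)·(1) + (0.7)·(2) + 1.0 = 4.0
z1[1] = (1.1)·(-2) + (-0.9)·(1) + (0.3)·(2) + 0.1 = -2.4
z1[2] = (0.4)·(-2) + (0.8)·(1) + (-0.3)·(2) + 0.3 = -0.3
h = sigmoid(z1) = [0.982, 0.0832, 0.4256]
output = (-1.5)·(0.982) + (0.3)·(0.0832) + (1.3)·(0.4256) + 0.4 = -0.4948

-0.4948


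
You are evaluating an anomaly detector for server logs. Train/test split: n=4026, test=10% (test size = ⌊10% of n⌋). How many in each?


Test = ⌊4026·10/100⌋ = 402
Train = 4026 - 402 = 3624

Train: 3624, Test: 402


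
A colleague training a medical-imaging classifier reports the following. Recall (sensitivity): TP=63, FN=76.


Recall = TP/(TP+FN)
= 63/(63+76)
= 63/139 = 45.32%

45.32%


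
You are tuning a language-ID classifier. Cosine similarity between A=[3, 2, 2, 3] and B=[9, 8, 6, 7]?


A·B = 3·9 + 2·8 + 2·6 + 3·7 = 76
‖A‖ = √26 = 5.099, ‖B‖ = √230 = 15.1658
cos = 76/(√26·√230) = 76/√5980 = 0.9828

0.9828


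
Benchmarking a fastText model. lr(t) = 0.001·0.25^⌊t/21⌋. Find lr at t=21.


n_drops = ⌊21/21⌋ = 1
lr = 0.001·0.25^1 = 0.001·0.25 = 0.00025

0.00025


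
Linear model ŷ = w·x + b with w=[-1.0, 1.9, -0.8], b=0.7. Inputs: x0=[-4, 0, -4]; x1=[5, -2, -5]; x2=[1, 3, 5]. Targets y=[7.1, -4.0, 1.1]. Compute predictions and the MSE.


ŷ0 = (-1.0)·(-4) + (1.9)·(0) + (-0.8)·(-4) + 0.7 = 7.9
ŷ1 = (-1.0)·(5) + (1.9)·(-2) + (-0.8)·(-5) + 0.7 = -4.1
ŷ2 = (-1.0)·(1) + (1.9)·(3) + (-0.8)·(5) + 0.7 = 1.4
errors² = [0.64, 0.01, 0.09]
MSE = 0.7400/3 = 0.2467

0.2467


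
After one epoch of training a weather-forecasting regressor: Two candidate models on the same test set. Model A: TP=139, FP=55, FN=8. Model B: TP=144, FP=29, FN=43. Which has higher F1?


Model A: P=139/194=0.7165, R=139/147=0.9456, F1=2PR/(P+R)=2TP/(2TP+FP+FN)=278/341=0.8152
Model B: P=144/173=0.8324, R=144/187=0.7701, F1=2PR/(P+R)=2TP/(2TP+FP+FN)=288/360=0.8
0.8152 > 0.8 → Model A

Model A


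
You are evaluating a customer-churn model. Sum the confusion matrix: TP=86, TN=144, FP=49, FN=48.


Total = TP + TN + FP + FN
= 86 + 144 + 49 + 48
= 327
(Predicted positive: 135, predicted negative: 192)

327


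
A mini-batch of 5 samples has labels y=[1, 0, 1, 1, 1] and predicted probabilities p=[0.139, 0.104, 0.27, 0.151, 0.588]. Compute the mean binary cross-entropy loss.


L[0] = -ln(0.139) = 1.9733
L[1] = -ln(1-0.104) = -ln(0.896) = 0.1098
L[2] = -ln(0.27) = 1.3093
L[3] = -ln(0.151) = 1.8905
L[4] = -ln(0.588) = 0.531
mean = (1.9733 + 0.1098 + 1.3093 + 1.8905 + 0.531)/5 = 1.1628

1.1628


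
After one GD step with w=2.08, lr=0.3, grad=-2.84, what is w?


w_new = w - α·∇
= 2.08 - 0.3·-2.84
= 2.08 + 0.852
= 2.932

2.932


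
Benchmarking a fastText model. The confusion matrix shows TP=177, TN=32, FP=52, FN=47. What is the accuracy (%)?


Accuracy = (TP+TN)/(TP+TN+FP+FN)
= (177+32)/(308)
= 209/308 = 67.86%

67.86%


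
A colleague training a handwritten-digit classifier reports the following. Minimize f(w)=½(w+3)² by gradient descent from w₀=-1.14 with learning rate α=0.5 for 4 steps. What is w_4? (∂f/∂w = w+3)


step 1: grad = -1.14+3 = 1.86; w = -1.14 - 0.5·(1.86) = -2.07
step 2: grad = -2.07+3 = 0.93; w = -2.07 - 0.5·(0.93) = -2.535
step 3: grad = -2.535+3 = 0.465; w = -2.535 - 0.5·(0.465) = -2.7675
step 4: grad = -2.7675+3 = 0.2325; w = -2.7675 - 0.5·(0.2325) = -2.88375

-2.88375


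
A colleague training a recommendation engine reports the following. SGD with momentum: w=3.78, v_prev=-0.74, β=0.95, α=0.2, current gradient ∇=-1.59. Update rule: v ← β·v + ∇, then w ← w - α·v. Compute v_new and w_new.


v_new = 0.95·-0.74 - 1.59 = -0.703 - 1.59 = -2.293
w_new = 3.78 - 0.2·-2.293 = 3.78 + 0.4586 = 4.2386

v_new=-2.293, w_new=4.2386


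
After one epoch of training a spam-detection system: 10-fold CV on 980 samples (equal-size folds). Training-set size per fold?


Fold size = 980/10 = 98
Training per fold = 980 - 98 = 882

882


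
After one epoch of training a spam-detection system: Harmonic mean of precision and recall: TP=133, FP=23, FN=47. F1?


Precision = 133/156 = 0.8526
Recall = 133/180 = 0.7389
F1 = 2·P·R/(P+R) = 2·TP/(2·TP+FP+FN) = 266/(266+23+47) = 266/336 = 0.7917

0.7917


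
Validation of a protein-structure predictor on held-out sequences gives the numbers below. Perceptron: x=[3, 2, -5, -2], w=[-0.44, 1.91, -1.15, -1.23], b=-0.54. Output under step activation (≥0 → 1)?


z = (3)·(-0.44) + (2)·(1.91) + (-5)·(-1.15) + (-2)·(-1.23) - 0.54
  = 10.17
step(z) = 1 (z≥0)

1


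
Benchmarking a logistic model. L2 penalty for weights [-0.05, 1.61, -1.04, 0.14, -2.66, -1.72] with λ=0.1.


‖w‖₂² = (-0.05)² + (1.61)² + (-1.04)² + (0.14)² + (-2.66)² + (-1.72)²
     = 0.0025 + 2.5921 + 1.0816 + 0.0196 + 7.0756 + 2.9584
     = 13.7298
λ·‖w‖₂² = 0.1·13.7298 = 1.37298

1.37298


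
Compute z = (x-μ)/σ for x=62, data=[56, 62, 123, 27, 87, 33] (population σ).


μ = 64.6667, σ = 32.6735
z = (62 - 64.6667)/32.6735 = -0.0816

-0.0816


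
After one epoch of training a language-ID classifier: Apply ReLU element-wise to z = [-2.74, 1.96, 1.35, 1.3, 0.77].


ReLU(-2.74) = max(0, -2.74) = 0.0
ReLU(1.96) = max(0, 1.96) = 1.96
ReLU(1.35) = max(0, 1.35) = 1.35
ReLU(1.3) = max(0, 1.3) = 1.3
ReLU(0.77) = max(0, 0.77) = 0.77
result = [0.0, 1.96, 1.35, 1.3, 0.77]

[0.0, 1.96, 1.35, 1.3, 0.77]


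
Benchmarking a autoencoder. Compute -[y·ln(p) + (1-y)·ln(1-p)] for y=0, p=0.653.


BCE = -[y·ln(p) + (1-y)·ln(1-p)]
= -0 - 1·ln(1-0.653)
= -ln(0.347) = 1.0584

1.0584


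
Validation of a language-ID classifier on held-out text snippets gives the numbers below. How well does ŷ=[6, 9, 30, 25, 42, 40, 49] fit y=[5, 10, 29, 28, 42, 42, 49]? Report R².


ȳ = 29.2857
SS_res = Σ(y-ŷ)² = 16
SS_tot = Σ(y-ȳ)² = 1675.43
R² = 1 - SS_res/SS_tot = 1 - 0.0095 = 0.9905

0.9905


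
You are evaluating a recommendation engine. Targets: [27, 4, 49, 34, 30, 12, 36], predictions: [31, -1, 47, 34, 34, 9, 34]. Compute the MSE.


Squared errors: (27-31)²=16, (4+ 1)²=25, (49-47)²=4, (34-34)²=0, (30-34)²=16, (12-9)²=9, (36-34)²=4
Sum = 74
MSE = 74/7 = 74/7

74/7


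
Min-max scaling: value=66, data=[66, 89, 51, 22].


min=22, max=89
(66-22)/(89-22) = 44/67 = 0.6567

0.6567


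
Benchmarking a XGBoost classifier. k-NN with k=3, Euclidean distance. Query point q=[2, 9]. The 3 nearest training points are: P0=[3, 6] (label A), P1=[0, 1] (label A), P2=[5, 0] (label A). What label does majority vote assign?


d(q,P0) = 3.1623  (label A)
d(q,P1) = 8.2462  (label A)
d(q,P2) = 9.4868  (label A)
Votes: A=3, B=0
Majority → A

A


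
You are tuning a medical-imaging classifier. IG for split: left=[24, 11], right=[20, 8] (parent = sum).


Parent = [44, 19], H_parent = 0.8832
H_left = 0.8981 (n=35), H_right = 0.8631 (n=28)
H_children = (35/63)·0.8981 + (28/63)·0.8631 = 0.8825
IG = 0.8832 - 0.8825 = 0.0007

0.0007


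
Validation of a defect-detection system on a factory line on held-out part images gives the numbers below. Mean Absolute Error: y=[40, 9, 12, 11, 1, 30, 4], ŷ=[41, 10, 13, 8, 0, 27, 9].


Absolute errors: |40-41|=1, |9-10|=1, |12-13|=1, |11-8|=3, |1-0|=1, |30-27|=3, |4-9|=5
Sum = 15
MAE = 15/7 = 15/7

15/7


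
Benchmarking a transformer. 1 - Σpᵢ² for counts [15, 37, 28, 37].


Probabilities: [15/117, 37/117, 28/117, 37/117] ≈ [0.1282, 0.3162, 0.2393, 0.3162]
Σpᵢ² = (225 + 1369 + 784 + 1369)/117² = 3747/13689
Gini = 1 - Σpᵢ² = 1 - 3747/13689 = 0.7263

0.7263


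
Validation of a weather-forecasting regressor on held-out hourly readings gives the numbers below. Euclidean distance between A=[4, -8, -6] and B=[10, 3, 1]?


d = √((4-10)² + (-8-3)² + (-6-1)²)
  = √(36 + 121 + 49)
  = √206 = 14.3527

14.3527


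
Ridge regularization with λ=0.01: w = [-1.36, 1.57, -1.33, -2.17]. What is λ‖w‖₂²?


‖w‖₂² = (-1.36)² + (1.57)² + (-1.33)² + (-2.17)²
     = 1.8496 + 2.4649 + 1.7689 + 4.7089
     = 10.7923
λ·‖w‖₂² = 0.01·10.7923 = 0.107923

0.107923


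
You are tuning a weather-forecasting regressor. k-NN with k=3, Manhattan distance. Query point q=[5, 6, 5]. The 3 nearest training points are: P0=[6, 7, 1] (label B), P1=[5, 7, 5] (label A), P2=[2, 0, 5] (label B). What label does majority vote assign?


d(q,P0) = 6  (label B)
d(q,P1) = 1  (label A)
d(q,P2) = 9  (label B)
Votes: A=1, B=2
Majority → B

B


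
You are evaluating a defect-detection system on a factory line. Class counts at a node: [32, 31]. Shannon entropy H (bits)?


Probabilities: [32/63, 31/63] ≈ [0.5079, 0.4921]
H = -((32/63)·log₂(32/63) + (31/63)·log₂(31/63))
  = 0.9998 bits

0.9998 bits


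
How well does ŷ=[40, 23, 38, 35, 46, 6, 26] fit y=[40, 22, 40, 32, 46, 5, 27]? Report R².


ȳ = 30.2857
SS_res = Σ(y-ŷ)² = 16
SS_tot = Σ(y-ȳ)² = 1157.43
R² = 1 - SS_res/SS_tot = 1 - 0.0138 = 0.9862

0.9862


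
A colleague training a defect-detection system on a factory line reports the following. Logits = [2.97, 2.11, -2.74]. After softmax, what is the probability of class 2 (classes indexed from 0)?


Exponentials: e^2.97=19.4919, e^2.11=8.2482, e^-2.74=0.0646
Sum = 27.8047
Softmax = [0.701, 0.2966, 0.0023]
p[2] = 0.0646/27.8047 = 0.0023

0.0023


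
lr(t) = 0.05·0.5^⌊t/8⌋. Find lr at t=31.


n_drops = ⌊31/8⌋ = 3
lr = 0.05·0.5^3 = 0.05·0.125 = 0.00625

0.00625


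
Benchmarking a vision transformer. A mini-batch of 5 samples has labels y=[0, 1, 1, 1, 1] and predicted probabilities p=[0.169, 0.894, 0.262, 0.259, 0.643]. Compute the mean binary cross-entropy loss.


L[0] = -ln(1-0.169) = -ln(0.831) = 0.1851
L[1] = -ln(0.894) = 0.112
L[2] = -ln(0.262) = 1.3394
L[3] = -ln(0.259) = 1.3509
L[4] = -ln(0.643) = 0.4416
mean = (0.1851 + 0.112 + 1.3394 + 1.3509 + 0.4416)/5 = 0.6858

0.6858


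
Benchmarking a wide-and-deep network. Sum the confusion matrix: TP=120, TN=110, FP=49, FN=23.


Total = TP + TN + FP + FN
= 120 + 110 + 49 + 23
= 302
(Predicted positive: 169, predicted negative: 133)

302


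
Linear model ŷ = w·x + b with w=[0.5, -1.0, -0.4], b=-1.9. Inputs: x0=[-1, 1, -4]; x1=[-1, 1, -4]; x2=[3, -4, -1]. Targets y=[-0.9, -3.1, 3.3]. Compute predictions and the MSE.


ŷ0 = (0.5)·(-1) + (-1.0)·(1) + (-0.4)·(-4) - 1.9 = -1.8
ŷ1 = (0.5)·(-1) + (-1.0)·(1) + (-0.4)·(-4) - 1.9 = -1.8
ŷ2 = (0.5)·(3) + (-1.0)·(-4) + (-0.4)·(-1) - 1.9 = 4.0
errors² = [0.81, 1.69, 0.49]
MSE = 2.9900/3 = 0.9967

0.9967


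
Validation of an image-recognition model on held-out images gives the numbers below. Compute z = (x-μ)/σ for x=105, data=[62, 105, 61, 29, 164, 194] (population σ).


μ = 102.5, σ = 59.0558
z = (105 - 102.5)/59.0558 = 0.0423

0.0423


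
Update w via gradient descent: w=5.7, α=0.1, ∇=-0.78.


w_new = w - α·∇
= 5.7 - 0.1·-0.78
= 5.7 + 0.078
= 5.778

5.778


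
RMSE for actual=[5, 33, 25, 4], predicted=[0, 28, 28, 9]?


MSE = 84/4 = 21
RMSE = √(84/4) = 4.5826

4.5826


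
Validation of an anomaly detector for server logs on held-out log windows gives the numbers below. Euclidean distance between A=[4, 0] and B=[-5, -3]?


d = √((4+ 5)² + (0+ 3)²)
  = √(81 + 9)
  = √90 = 9.4868

9.4868


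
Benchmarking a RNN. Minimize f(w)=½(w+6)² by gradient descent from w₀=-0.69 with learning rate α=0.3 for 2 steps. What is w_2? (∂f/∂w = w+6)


step 1: grad = -0.69+6 = 5.31; w = -0.69 - 0.3·(5.31) = -2.283
step 2: grad = -2.283+6 = 3.717; w = -2.283 - 0.3·(3.717) = -3.3981

-3.3981


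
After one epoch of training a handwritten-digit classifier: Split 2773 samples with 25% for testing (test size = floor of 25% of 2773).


Test = ⌊2773·25/100⌋ = 693
Train = 2773 - 693 = 2080

Train: 2080, Test: 693


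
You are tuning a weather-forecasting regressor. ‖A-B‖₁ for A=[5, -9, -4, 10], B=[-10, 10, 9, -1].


d = |5+ 10| + |-9-10| + |-4-9| + |10+ 1|
  = 15 + 19 + 13 + 11
  = 58

58


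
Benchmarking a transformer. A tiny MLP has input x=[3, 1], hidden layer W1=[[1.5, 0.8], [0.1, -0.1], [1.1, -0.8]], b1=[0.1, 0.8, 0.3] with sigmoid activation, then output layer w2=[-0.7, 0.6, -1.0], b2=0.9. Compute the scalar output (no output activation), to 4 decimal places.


z1[0] = (1.5)·(3) + (0.8)·(1) + 0.1 = 5.4
z1[1] = (0.1)·(3) + (-0.1)·(1) + 0.8 = 1.0
z1[2] = (1.1)·(3) + (-0.8)·(1) + 0.3 = 2.8
h = sigmoid(z1) = [0.9955, 0.7311, 0.9427]
output = (-0.7)·(0.9955) + (0.6)·(0.7311) + (-1.0)·(0.9427) + 0.9 = -0.3009

-0.3009


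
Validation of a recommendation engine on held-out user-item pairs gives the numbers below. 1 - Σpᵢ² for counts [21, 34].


Probabilities: [21/55, 34/55] ≈ [0.3818, 0.6182]
Σpᵢ² = (441 + 1156)/55² = 1597/3025
Gini = 1 - Σpᵢ² = 1 - 1597/3025 = 0.4721

0.4721


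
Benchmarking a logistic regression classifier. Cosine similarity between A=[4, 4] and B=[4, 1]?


A·B = 4·4 + 4·1 = 20
‖A‖ = √32 = 5.6569, ‖B‖ = √17 = 4.1231
cos = 20/(√32·√17) = 20/√544 = 0.8575

0.8575


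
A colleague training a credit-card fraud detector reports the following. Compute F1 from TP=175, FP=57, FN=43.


Precision = 175/232 = 0.7543
Recall = 175/218 = 0.8028
F1 = 2·P·R/(P+R) = 2·TP/(2·TP+FP+FN) = 350/(350+57+43) = 350/450 = 0.7778

0.7778


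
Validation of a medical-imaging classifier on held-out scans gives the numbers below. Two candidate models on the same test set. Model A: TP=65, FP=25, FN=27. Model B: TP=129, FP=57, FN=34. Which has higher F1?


Model A: P=65/90=0.7222, R=65/92=0.7065, F1=2PR/(P+R)=2TP/(2TP+FP+FN)=130/182=0.7143
Model B: P=129/186=0.6935, R=129/163=0.7914, F1=2PR/(P+R)=2TP/(2TP+FP+FN)=258/349=0.7393
0.7143 < 0.7393 → Model B

Model B


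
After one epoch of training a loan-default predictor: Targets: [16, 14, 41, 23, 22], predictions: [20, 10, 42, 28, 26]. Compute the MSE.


Squared errors: (16-20)²=16, (14-10)²=16, (41-42)²=1, (23-28)²=25, (22-26)²=16
Sum = 74
MSE = 74/5 = 74/5

74/5


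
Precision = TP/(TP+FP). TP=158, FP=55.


Precision = TP/(TP+FP)
= 158/(158+55)
= 158/213 = 74.18%

74.18%


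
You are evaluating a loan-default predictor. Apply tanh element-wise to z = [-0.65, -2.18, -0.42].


tanh(-0.65) = -0.5717
tanh(-2.18) = -0.9748
tanh(-0.42) = -0.3969
result = [-0.5717, -0.9748, -0.3969]

[-0.5717, -0.9748, -0.3969]


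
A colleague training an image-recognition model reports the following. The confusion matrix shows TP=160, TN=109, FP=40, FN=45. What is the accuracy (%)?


Accuracy = (TP+TN)/(TP+TN+FP+FN)
= (160+109)/(354)
= 269/354 = 75.99%

75.99%


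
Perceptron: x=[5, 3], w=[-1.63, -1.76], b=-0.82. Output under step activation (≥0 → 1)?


z = (5)·(-1.63) + (3)·(-1.76) - 0.82
  = -14.25
step(z) = 0 (z<0)

0


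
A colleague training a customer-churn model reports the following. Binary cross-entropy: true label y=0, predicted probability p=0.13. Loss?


BCE = -[y·ln(p) + (1-y)·ln(1-p)]
= -0 - 1·ln(1-0.13)
= -ln(0.87) = 0.1393

0.1393


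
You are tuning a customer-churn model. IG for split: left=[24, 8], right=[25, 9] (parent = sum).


Parent = [49, 17], H_parent = 0.8231
H_left = 0.8113 (n=32), H_right = 0.8338 (n=34)
H_children = (32/66)·0.8113 + (34/66)·0.8338 = 0.8229
IG = 0.8231 - 0.8229 = 0.0002

0.0002


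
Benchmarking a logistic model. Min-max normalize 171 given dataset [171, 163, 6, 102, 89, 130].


min=6, max=171
(171-6)/(171-6) = 165/165 = 1.0

1.0


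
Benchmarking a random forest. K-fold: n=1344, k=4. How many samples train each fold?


Fold size = 1344/4 = 336
Training per fold = 1344 - 336 = 1008

1008


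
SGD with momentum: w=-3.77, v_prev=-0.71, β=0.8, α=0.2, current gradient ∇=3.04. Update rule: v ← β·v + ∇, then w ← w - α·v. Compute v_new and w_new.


v_new = 0.8·-0.71 + 3.04 = -0.568 + 3.04 = 2.472
w_new = -3.77 - 0.2·2.472 = -3.77 - 0.4944 = -4.2644

v_new=2.472, w_new=-4.2644


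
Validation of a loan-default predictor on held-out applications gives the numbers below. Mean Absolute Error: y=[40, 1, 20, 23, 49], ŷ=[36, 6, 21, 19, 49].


Absolute errors: |40-36|=4, |1-6|=5, |20-21|=1, |23-19|=4, |49-49|=0
Sum = 14
MAE = 14/5 = 14/5

14/5


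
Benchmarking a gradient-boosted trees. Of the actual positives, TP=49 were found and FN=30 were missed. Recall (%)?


Recall = TP/(TP+FN)
= 49/(49+30)
= 49/79 = 62.03%

62.03%


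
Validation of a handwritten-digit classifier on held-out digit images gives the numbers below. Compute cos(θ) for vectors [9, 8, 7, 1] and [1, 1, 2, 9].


A·B = 9·1 + 8·1 + 7·2 + 1·9 = 40
‖A‖ = √195 = 13.9642, ‖B‖ = √87 = 9.3274
cos = 40/(√195·√87) = 40/√16965 = 0.3071

0.3071


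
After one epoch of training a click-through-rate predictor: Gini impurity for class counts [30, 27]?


Probabilities: [30/57, 27/57] ≈ [0.5263, 0.4737]
Σpᵢ² = (900 + 729)/57² = 1629/3249
Gini = 1 - Σpᵢ² = 1 - 1629/3249 = 0.4986

0.4986


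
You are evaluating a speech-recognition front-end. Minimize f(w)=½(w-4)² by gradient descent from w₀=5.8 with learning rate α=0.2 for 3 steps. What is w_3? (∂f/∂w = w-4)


step 1: grad = 5.8-4 = 1.8; w = 5.8 - 0.2·(1.8) = 5.44
step 2: grad = 5.44-4 = 1.44; w = 5.44 - 0.2·(1.44) = 5.152
step 3: grad = 5.152-4 = 1.152; w = 5.152 - 0.2·(1.152) = 4.9216

4.9216


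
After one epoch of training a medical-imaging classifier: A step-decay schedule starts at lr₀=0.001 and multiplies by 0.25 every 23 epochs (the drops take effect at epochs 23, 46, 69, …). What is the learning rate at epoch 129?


n_drops = ⌊129/23⌋ = 5
lr = 0.001·0.25^5 = 0.001·0.0009765625 = 0.0000009765625

0.0000009765625


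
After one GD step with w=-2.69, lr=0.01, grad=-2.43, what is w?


w_new = w - α·∇
= -2.69 - 0.01·-2.43
= -2.69 + 0.0243
= -2.6657

-2.6657


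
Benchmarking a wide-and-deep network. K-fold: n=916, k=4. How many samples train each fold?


Fold size = 916/4 = 229
Training per fold = 916 - 229 = 687

687


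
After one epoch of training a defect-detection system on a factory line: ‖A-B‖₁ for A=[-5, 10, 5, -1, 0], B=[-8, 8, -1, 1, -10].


d = |-5+ 8| + |10-8| + |5+ 1| + |-1-1| + |0+ 10|
  = 3 + 2 + 6 + 2 + 10
  = 23

23


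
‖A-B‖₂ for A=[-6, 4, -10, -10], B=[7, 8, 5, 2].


d = √((-6-7)² + (4-8)² + (-10-5)² + (-10-2)²)
  = √(169 + 16 + 225 + 144)
  = √554 = 23.5372

23.5372


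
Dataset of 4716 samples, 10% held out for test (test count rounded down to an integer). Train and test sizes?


Test = ⌊4716·10/100⌋ = 471
Train = 4716 - 471 = 4245

Train: 4245, Test: 471


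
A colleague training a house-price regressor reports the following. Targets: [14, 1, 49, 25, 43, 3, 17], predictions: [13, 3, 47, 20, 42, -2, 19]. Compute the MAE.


Absolute errors: |14-13|=1, |1-3|=2, |49-47|=2, |25-20|=5, |43-42|=1, |3+ 2|=5, |17-19|=2
Sum = 18
MAE = 18/7 = 18/7

18/7


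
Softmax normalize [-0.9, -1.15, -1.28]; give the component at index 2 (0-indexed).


Exponentials: e^-0.9=0.4066, e^-1.15=0.3166, e^-1.28=0.278
Sum = 1.0012
Softmax = [0.4061, 0.3162, 0.2777]
p[2] = 0.278/1.0012 = 0.2777

0.2777


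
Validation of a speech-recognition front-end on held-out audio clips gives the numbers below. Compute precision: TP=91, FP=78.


Precision = TP/(TP+FP)
= 91/(91+78)
= 91/169 = 53.85%

53.85%


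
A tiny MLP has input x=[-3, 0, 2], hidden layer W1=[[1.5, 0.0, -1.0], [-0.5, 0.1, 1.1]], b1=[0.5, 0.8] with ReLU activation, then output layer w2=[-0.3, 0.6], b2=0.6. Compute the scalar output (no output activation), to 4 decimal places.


z1[0] = (1.5)·(-3) + (0.0)·(0) + (-1.0)·(2) + 0.5 = -6.0
z1[1] = (-0.5)·(-3) + (0.1)·(0) + (1.1)·(2) + 0.8 = 4.5
h = ReLU(z1) = [0.0, 4.5]
output = (-0.3)·(0.0) + (0.6)·(4.5) + 0.6 = 3.3

3.3


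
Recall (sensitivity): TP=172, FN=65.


Recall = TP/(TP+FN)
= 172/(172+65)
= 172/237 = 72.57%

72.57%


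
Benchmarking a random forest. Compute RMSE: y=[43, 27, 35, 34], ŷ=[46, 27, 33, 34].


MSE = 13/4 = 3.25
RMSE = √(13/4) = 1.8028

1.8028


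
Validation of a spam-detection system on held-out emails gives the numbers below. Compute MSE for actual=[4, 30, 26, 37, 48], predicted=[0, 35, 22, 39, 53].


Squared errors: (4-0)²=16, (30-35)²=25, (26-22)²=16, (37-39)²=4, (48-53)²=25
Sum = 86
MSE = 86/5 = 86/5

86/5


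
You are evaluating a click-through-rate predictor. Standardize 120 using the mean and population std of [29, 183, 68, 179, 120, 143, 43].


μ = 109.2857, σ = 58.663
z = (120 - 109.2857)/58.663 = 0.1826

0.1826


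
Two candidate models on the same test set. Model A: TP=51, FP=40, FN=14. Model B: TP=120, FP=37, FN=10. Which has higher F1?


Model A: P=51/91=0.5604, R=51/65=0.7846, F1=2PR/(P+R)=2TP/(2TP+FP+FN)=102/156=0.6538
Model B: P=120/157=0.7643, R=120/130=0.9231, F1=2PR/(P+R)=2TP/(2TP+FP+FN)=240/287=0.8362
0.6538 < 0.8362 → Model B

Model B


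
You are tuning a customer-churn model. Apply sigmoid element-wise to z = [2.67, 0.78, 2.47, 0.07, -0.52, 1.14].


σ(2.67) = 1/(1+e^-2.67) = 0.9352
σ(0.78) = 1/(1+e^-0.78) = 0.6857
σ(2.47) = 1/(1+e^-2.47) = 0.922
σ(0.07) = 1/(1+e^-0.07) = 0.5175
σ(-0.52) = 1/(1+e^0.52) = 0.3729
σ(1.14) = 1/(1+e^-1.14) = 0.7577
result = [0.9352, 0.6857, 0.922, 0.5175, 0.3729, 0.7577]

[0.9352, 0.6857, 0.922, 0.5175, 0.3729, 0.7577]


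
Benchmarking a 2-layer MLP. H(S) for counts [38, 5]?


Probabilities: [38/43, 5/43] ≈ [0.8837, 0.1163]
H = -((38/43)·log₂(38/43) + (5/43)·log₂(5/43))
  = 0.5186 bits

0.5186 bits


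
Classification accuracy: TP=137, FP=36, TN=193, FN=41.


Accuracy = (TP+TN)/(TP+TN+FP+FN)
= (137+193)/(407)
= 330/407 = 81.08%

81.08%


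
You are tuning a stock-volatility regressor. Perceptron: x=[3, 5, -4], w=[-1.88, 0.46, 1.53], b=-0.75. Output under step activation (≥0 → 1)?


z = (3)·(-1.88) + (5)·(0.46) + (-4)·(1.53) - 0.75
  = -10.21
step(z) = 0 (z<0)

0


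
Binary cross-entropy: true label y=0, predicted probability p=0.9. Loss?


BCE = -[y·ln(p) + (1-y)·ln(1-p)]
= -0 - 1·ln(1-0.9)
= -ln(0.1) = 2.3026

2.3026


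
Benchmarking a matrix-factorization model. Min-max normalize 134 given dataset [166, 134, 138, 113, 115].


min=113, max=166
(134-113)/(166-113) = 21/53 = 0.3962

0.3962


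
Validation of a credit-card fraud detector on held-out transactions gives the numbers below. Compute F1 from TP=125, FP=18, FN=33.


Precision = 125/143 = 0.8741
Recall = 125/158 = 0.7911
F1 = 2·P·R/(P+R) = 2·TP/(2·TP+FP+FN) = 250/(250+18+33) = 250/301 = 0.8306

0.8306


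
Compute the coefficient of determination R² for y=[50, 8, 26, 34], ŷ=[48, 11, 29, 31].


ȳ = 29.5
SS_res = Σ(y-ŷ)² = 31
SS_tot = Σ(y-ȳ)² = 915
R² = 1 - SS_res/SS_tot = 1 - 0.0339 = 0.9661

0.9661


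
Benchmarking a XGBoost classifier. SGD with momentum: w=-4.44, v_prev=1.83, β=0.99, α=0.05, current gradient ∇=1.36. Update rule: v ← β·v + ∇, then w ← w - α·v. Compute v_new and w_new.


v_new = 0.99·1.83 + 1.36 = 1.8117 + 1.36 = 3.1717
w_new = -4.44 - 0.05·3.1717 = -4.44 - 0.158585 = -4.598585

v_new=3.1717, w_new=-4.598585


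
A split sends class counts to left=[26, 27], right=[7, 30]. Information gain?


Parent = [33, 57], H_parent = 0.9481
H_left = 0.9997 (n=53), H_right = 0.6998 (n=37)
H_children = (53/90)·0.9997 + (37/90)·0.6998 = 0.8764
IG = 0.9481 - 0.8764 = 0.0717

0.0717


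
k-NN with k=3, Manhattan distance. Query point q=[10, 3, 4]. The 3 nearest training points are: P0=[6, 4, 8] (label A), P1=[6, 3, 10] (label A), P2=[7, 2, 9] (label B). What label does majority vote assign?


d(q,P0) = 9  (label A)
d(q,P1) = 10  (label A)
d(q,P2) = 9  (label B)
Votes: A=2, B=1
Majority → A

A


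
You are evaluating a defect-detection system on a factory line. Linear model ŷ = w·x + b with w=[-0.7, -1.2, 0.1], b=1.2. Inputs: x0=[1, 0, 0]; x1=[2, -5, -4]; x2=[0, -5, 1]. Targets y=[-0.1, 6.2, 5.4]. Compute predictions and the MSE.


ŷ0 = (-0.7)·(1) + (-1.2)·(0) + (0.1)·(0) + 1.2 = 0.5
ŷ1 = (-0.7)·(2) + (-1.2)·(-5) + (0.1)·(-4) + 1.2 = 5.4
ŷ2 = (-0.7)·(0) + (-1.2)·(-5) + (0.1)·(1) + 1.2 = 7.3
errors² = [0.36, 0.64, 3.61]
MSE = 4.6100/3 = 1.5367

1.5367


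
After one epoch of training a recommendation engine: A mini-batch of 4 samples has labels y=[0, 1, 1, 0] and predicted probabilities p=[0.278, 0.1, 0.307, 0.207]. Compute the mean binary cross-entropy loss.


L[0] = -ln(1-0.278) = -ln(0.722) = 0.3257
L[1] = -ln(0.1) = 2.3026
L[2] = -ln(0.307) = 1.1809
L[3] = -ln(1-0.207) = -ln(0.793) = 0.2319
mean = (0.3257 + 2.3026 + 1.1809 + 0.2319)/4 = 1.0103

1.0103


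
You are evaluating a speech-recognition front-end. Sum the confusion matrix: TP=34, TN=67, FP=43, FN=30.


Total = TP + TN + FP + FN
= 34 + 67 + 43 + 30
= 174
(Predicted positive: 77, predicted negative: 97)

174


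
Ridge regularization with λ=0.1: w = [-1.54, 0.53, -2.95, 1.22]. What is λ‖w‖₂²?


‖w‖₂² = (-1.54)² + (0.53)² + (-2.95)² + (1.22)²
     = 2.3716 + 0.2809 + 8.7025 + 1.4884
     = 12.8434
λ·‖w‖₂² = 0.1·12.8434 = 1.28434

1.28434


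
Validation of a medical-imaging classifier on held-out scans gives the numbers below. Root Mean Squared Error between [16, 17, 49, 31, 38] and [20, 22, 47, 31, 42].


MSE = 61/5 = 12.2
RMSE = √(61/5) = 3.4928

3.4928


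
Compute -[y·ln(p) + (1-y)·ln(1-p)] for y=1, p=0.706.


BCE = -[y·ln(p) + (1-y)·ln(1-p)]
= -1·ln(0.706) - 0
= -ln(0.706) = 0.3481

0.3481


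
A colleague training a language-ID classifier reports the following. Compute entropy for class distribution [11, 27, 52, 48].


Probabilities: [11/138, 27/138, 52/138, 48/138] ≈ [0.0797, 0.1957, 0.3768, 0.3478]
H = -((11/138)·log₂(11/138) + (27/138)·log₂(27/138) + (52/138)·log₂(52/138) + (48/138)·log₂(48/138))
  = 1.8119 bits

1.8119 bits


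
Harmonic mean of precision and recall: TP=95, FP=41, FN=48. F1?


Precision = 95/136 = 0.6985
Recall = 95/143 = 0.6643
F1 = 2·P·R/(P+R) = 2·TP/(2·TP+FP+FN) = 190/(190+41+48) = 190/279 = 0.681

0.681


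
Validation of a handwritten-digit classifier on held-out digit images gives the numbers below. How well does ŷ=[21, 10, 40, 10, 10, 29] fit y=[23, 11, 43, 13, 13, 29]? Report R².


ȳ = 22
SS_res = Σ(y-ŷ)² = 32
SS_tot = Σ(y-ȳ)² = 774
R² = 1 - SS_res/SS_tot = 1 - 0.0413 = 0.9587

0.9587


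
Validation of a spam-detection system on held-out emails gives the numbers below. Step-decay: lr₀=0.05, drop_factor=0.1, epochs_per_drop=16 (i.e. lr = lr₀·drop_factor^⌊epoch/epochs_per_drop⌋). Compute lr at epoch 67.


n_drops = ⌊67/16⌋ = 4
lr = 0.05·0.1^4 = 0.05·0.0001 = 0.000005

0.000005


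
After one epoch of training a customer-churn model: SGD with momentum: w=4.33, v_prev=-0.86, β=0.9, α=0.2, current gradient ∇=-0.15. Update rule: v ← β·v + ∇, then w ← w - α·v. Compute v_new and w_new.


v_new = 0.9·-0.86 - 0.15 = -0.774 - 0.15 = -0.924
w_new = 4.33 - 0.2·-0.924 = 4.33 + 0.1848 = 4.5148

v_new=-0.924, w_new=4.5148


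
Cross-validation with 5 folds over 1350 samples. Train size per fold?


Fold size = 1350/5 = 270
Training per fold = 1350 - 270 = 1080

1080


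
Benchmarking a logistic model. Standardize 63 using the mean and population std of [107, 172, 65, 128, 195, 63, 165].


μ = 127.8571, σ = 48.4456
z = (63 - 127.8571)/48.4456 = -1.3388

-1.3388


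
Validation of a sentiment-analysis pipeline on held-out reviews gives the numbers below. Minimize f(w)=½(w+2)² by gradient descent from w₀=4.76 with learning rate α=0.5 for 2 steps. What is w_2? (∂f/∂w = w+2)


step 1: grad = 4.76+2 = 6.76; w = 4.76 - 0.5·(6.76) = 1.38
step 2: grad = 1.38+2 = 3.38; w = 1.38 - 0.5·(3.38) = -0.31

-0.31


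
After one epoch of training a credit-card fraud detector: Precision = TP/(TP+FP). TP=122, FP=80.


Precision = TP/(TP+FP)
= 122/(122+80)
= 122/202 = 60.4%

60.4%


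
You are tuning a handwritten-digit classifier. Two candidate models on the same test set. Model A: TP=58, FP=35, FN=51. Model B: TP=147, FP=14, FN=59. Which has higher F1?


Model A: P=58/93=0.6237, R=58/109=0.5321, F1=2PR/(P+R)=2TP/(2TP+FP+FN)=116/202=0.5743
Model B: P=147/161=0.913, R=147/206=0.7136, F1=2PR/(P+R)=2TP/(2TP+FP+FN)=294/367=0.8011
0.5743 < 0.8011 → Model B

Model B


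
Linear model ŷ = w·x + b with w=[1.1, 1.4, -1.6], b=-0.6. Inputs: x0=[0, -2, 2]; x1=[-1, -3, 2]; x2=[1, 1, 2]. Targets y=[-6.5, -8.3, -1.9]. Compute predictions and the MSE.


ŷ0 = (1.1)·(0) + (1.4)·(-2) + (-1.6)·(2) - 0.6 = -6.6
ŷ1 = (1.1)·(-1) + (1.4)·(-3) + (-1.6)·(2) - 0.6 = -9.1
ŷ2 = (1.1)·(1) + (1.4)·(1) + (-1.6)·(2) - 0.6 = -1.3
errors² = [0.01, 0.64, 0.36]
MSE = 1.0100/3 = 0.3367

0.3367


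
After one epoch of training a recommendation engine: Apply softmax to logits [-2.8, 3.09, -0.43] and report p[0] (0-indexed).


Exponentials: e^-2.8=0.0608, e^3.09=21.9771, e^-0.43=0.6505
Sum = 22.6884
Softmax = [0.0027, 0.9686, 0.0287]
p[0] = 0.0608/22.6884 = 0.0027

0.0027


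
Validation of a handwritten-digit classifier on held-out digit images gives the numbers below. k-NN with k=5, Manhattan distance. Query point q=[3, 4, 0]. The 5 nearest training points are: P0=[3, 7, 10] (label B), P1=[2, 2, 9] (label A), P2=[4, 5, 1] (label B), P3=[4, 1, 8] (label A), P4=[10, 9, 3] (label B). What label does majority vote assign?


d(q,P0) = 13  (label B)
d(q,P1) = 12  (label A)
d(q,P2) = 3  (label B)
d(q,P3) = 12  (label A)
d(q,P4) = 15  (label B)
Votes: A=2, B=3
Majority → B

B


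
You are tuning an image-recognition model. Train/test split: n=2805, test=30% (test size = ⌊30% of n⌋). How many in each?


Test = ⌊2805·30/100⌋ = 841
Train = 2805 - 841 = 1964

Train: 1964, Test: 841


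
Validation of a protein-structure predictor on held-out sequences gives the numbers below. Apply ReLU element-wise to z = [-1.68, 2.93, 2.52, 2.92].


ReLU(-1.68) = max(0, -1.68) = 0.0
ReLU(2.93) = max(0, 2.93) = 2.93
ReLU(2.52) = max(0, 2.52) = 2.52
ReLU(2.92) = max(0, 2.92) = 2.92
result = [0.0, 2.93, 2.52, 2.92]

[0.0, 2.93, 2.52, 2.92]


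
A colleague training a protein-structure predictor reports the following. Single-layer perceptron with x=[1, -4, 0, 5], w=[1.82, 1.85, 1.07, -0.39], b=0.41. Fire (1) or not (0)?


z = (1)·(1.82) + (-4)·(1.85) + (0)·(1.07) + (5)·(-0.39) + 0.41
  = -7.12
step(z) = 0 (z<0)

0


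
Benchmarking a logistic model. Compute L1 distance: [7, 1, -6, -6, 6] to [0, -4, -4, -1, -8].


d = |7-0| + |1+ 4| + |-6+ 4| + |-6+ 1| + |6+ 8|
  = 7 + 5 + 2 + 5 + 14
  = 33

33


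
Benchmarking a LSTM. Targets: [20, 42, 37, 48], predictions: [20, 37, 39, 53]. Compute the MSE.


Squared errors: (20-20)²=0, (42-37)²=25, (37-39)²=4, (48-53)²=25
Sum = 54
MSE = 54/4 = 27/2

27/2


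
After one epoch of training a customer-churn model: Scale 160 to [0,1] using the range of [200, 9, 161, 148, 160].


min=9, max=200
(160-9)/(200-9) = 151/191 = 0.7906

0.7906


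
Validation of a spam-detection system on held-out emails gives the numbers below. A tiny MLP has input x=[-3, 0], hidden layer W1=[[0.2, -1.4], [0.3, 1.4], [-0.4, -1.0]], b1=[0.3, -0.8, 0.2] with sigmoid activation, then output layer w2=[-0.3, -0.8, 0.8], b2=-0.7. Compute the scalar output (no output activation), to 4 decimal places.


z1[0] = (0.2)·(-3) + (-1.4)·(0) + 0.3 = -0.3
z1[1] = (0.3)·(-3) + (1.4)·(0) - 0.8 = -1.7
z1[2] = (-0.4)·(-3) + (-1.0)·(0) + 0.2 = 1.4
h = sigmoid(z1) = [0.4256, 0.1545, 0.8022]
output = (-0.3)·(0.4256) + (-0.8)·(0.1545) + (0.8)·(0.8022) - 0.7 = -0.3095

-0.3095


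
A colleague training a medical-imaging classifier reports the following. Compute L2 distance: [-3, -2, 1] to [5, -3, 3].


d = √((-3-5)² + (-2+ 3)² + (1-3)²)
  = √(64 + 1 + 4)
  = √69 = 8.3066

8.3066


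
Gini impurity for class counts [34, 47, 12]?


Probabilities: [34/93, 47/93, 12/93] ≈ [0.3656, 0.5054, 0.129]
Σpᵢ² = (1156 + 2209 + 144)/93² = 3509/8649
Gini = 1 - Σpᵢ² = 1 - 3509/8649 = 0.5943

0.5943


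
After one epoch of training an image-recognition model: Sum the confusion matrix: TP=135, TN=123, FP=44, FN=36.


Total = TP + TN + FP + FN
= 135 + 123 + 44 + 36
= 338
(Predicted positive: 179, predicted negative: 159)

338


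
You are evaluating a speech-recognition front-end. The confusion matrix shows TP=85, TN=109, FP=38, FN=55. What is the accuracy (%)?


Accuracy = (TP+TN)/(TP+TN+FP+FN)
= (85+109)/(287)
= 194/287 = 67.6%

67.6%


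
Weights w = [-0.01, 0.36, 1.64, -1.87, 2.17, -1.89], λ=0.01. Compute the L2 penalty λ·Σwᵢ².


‖w‖₂² = (-0.01)² + (0.36)² + (1.64)² + (-1.87)² + (2.17)² + (-1.89)²
     = 0.0001 + 0.1296 + 2.6896 + 3.4969 + 4.7089 + 3.5721
     = 14.5972
λ·‖w‖₂² = 0.01·14.5972 = 0.145972

0.145972


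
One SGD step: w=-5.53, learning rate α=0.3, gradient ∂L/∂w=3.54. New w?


w_new = w - α·∇
= -5.53 - 0.3·3.54
= -5.53 - 1.062
= -6.592

-6.592


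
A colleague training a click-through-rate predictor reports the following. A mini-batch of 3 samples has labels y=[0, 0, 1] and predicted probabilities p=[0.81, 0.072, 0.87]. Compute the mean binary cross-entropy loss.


L[0] = -ln(1-0.81) = -ln(0.19) = 1.6607
L[1] = -ln(1-0.072) = -ln(0.928) = 0.0747
L[2] = -ln(0.87) = 0.1393
mean = (1.6607 + 0.0747 + 0.1393)/3 = 0.6249

0.6249


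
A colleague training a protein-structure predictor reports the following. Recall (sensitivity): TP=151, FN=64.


Recall = TP/(TP+FN)
= 151/(151+64)
= 151/215 = 70.23%

70.23%


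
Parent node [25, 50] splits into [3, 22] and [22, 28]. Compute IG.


Parent = [25, 50], H_parent = 0.9183
H_left = 0.5294 (n=25), H_right = 0.9896 (n=50)
H_children = (25/75)·0.5294 + (50/75)·0.9896 = 0.8362
IG = 0.9183 - 0.8362 = 0.0821

0.0821


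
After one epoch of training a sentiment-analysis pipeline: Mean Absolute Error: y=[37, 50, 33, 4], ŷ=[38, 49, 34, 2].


Absolute errors: |37-38|=1, |50-49|=1, |33-34|=1, |4-2|=2
Sum = 5
MAE = 5/4 = 5/4

5/4


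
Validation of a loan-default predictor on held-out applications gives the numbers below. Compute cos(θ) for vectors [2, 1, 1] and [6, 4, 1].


A·B = 2·6 + 1·4 + 1·1 = 17
‖A‖ = √6 = 2.4495, ‖B‖ = √53 = 7.2801
cos = 17/(√6·√53) = 17/√318 = 0.9533

0.9533


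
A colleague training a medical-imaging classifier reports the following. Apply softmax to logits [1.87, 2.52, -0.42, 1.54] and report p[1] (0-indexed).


Exponentials: e^1.87=6.4883, e^2.52=12.4286, e^-0.42=0.657, e^1.54=4.6646
Sum = 24.2385
Softmax = [0.2677, 0.5128, 0.0271, 0.1924]
p[1] = 12.4286/24.2385 = 0.5128

0.5128


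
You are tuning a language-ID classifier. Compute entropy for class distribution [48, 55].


Probabilities: [48/103, 55/103] ≈ [0.466, 0.534]
H = -((48/103)·log₂(48/103) + (55/103)·log₂(55/103))
  = 0.9967 bits

0.9967 bits


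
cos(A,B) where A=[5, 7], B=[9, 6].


A·B = 5·9 + 7·6 = 87
‖A‖ = √74 = 8.6023, ‖B‖ = √117 = 10.8167
cos = 87/(√74·√117) = 87/√8658 = 0.935

0.935


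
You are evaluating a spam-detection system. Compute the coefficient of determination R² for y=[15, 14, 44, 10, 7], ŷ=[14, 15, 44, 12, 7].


ȳ = 18
SS_res = Σ(y-ŷ)² = 6
SS_tot = Σ(y-ȳ)² = 886
R² = 1 - SS_res/SS_tot = 1 - 0.0068 = 0.9932

0.9932


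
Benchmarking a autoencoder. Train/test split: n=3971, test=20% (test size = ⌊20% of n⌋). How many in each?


Test = ⌊3971·20/100⌋ = 794
Train = 3971 - 794 = 3177

Train: 3177, Test: 794


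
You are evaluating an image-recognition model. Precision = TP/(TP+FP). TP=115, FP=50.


Precision = TP/(TP+FP)
= 115/(115+50)
= 115/165 = 69.7%

69.7%


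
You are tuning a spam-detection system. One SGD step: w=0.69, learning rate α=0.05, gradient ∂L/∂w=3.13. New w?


w_new = w - α·∇
= 0.69 - 0.05·3.13
= 0.69 - 0.1565
= 0.5335

0.5335


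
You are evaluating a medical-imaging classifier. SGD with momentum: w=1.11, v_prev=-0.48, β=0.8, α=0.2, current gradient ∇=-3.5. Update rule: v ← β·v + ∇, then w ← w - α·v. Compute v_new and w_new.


v_new = 0.8·-0.48 - 3.5 = -0.384 - 3.5 = -3.884
w_new = 1.11 - 0.2·-3.884 = 1.11 + 0.7768 = 1.8868

v_new=-3.884, w_new=1.8868


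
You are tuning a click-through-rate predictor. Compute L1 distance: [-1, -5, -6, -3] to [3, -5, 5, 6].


d = |-1-3| + |-5+ 5| + |-6-5| + |-3-6|
  = 4 + 0 + 11 + 9
  = 24

24


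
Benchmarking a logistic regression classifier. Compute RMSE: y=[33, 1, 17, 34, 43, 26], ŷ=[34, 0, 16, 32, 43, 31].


MSE = 32/6 = 5.3333
RMSE = √(32/6) = 2.3094

2.3094


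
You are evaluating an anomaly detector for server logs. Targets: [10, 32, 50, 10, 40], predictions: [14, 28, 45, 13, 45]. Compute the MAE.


Absolute errors: |10-14|=4, |32-28|=4, |50-45|=5, |10-13|=3, |40-45|=5
Sum = 21
MAE = 21/5 = 21/5

21/5


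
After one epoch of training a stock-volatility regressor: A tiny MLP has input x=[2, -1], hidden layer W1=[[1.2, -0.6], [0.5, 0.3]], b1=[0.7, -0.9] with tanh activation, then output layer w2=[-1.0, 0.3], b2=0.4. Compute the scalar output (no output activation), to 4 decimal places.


z1[0] = (1.2)·(2) + (-0.6)·(-1) + 0.7 = 3.7
z1[1] = (0.5)·(2) + (0.3)·(-1) - 0.9 = -0.2
h = tanh(z1) = [0.9988, -0.1974]
output = (-1.0)·(0.9988) + (0.3)·(-0.1974) + 0.4 = -0.658

-0.658


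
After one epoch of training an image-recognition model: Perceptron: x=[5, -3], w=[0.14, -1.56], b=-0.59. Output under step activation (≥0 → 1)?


z = (5)·(0.14) + (-3)·(-1.56) - 0.59
  = 4.79
step(z) = 1 (z≥0)

1


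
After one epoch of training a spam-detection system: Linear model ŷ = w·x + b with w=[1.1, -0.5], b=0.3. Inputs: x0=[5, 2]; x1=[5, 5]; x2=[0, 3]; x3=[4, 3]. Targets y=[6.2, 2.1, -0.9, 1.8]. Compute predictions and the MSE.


ŷ0 = (1.1)·(5) + (-0.5)·(2) + 0.3 = 4.8
ŷ1 = (1.1)·(5) + (-0.5)·(5) + 0.3 = 3.3
ŷ2 = (1.1)·(0) + (-0.5)·(3) + 0.3 = -1.2
ŷ3 = (1.1)·(4) + (-0.5)·(3) + 0.3 = 3.2
errors² = [1.96, 1.44, 0.09, 1.96]
MSE = 5.4500/4 = 1.3625

1.3625


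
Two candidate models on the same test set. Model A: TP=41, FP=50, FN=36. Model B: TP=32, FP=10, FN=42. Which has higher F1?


Model A: P=41/91=0.4505, R=41/77=0.5325, F1=2PR/(P+R)=2TP/(2TP+FP+FN)=82/168=0.4881
Model B: P=32/42=0.7619, R=32/74=0.4324, F1=2PR/(P+R)=2TP/(2TP+FP+FN)=64/116=0.5517
0.4881 < 0.5517 → Model B

Model B
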